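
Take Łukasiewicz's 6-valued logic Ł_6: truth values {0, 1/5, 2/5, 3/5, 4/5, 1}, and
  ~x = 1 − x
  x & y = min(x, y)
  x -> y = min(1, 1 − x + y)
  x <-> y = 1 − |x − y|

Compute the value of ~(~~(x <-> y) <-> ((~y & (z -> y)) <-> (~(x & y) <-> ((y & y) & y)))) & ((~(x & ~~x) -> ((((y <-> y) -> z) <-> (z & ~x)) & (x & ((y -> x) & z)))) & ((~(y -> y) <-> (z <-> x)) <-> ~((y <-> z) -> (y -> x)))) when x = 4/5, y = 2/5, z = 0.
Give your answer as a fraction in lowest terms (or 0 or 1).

1/5

x <-> y = 4/5 <-> 2/5 = 3/5
~(x <-> y) = ~3/5 = 2/5
~~(x <-> y) = ~2/5 = 3/5
~y = ~2/5 = 3/5
z -> y = 0 -> 2/5 = 1
~y & (z -> y) = 3/5 & 1 = 3/5
x & y = 4/5 & 2/5 = 2/5
~(x & y) = ~2/5 = 3/5
y & y = 2/5 & 2/5 = 2/5
(y & y) & y = 2/5 & 2/5 = 2/5
~(x & y) <-> ((y & y) & y) = 3/5 <-> 2/5 = 4/5
(~y & (z -> y)) <-> (~(x & y) <-> ((y & y) & y)) = 3/5 <-> 4/5 = 4/5
~~(x <-> y) <-> ((~y & (z -> y)) <-> (~(x & y) <-> ((y & y) & y))) = 3/5 <-> 4/5 = 4/5
~(~~(x <-> y) <-> ((~y & (z -> y)) <-> (~(x & y) <-> ((y & y) & y)))) = ~4/5 = 1/5
~x = ~4/5 = 1/5
~~x = ~1/5 = 4/5
x & ~~x = 4/5 & 4/5 = 4/5
~(x & ~~x) = ~4/5 = 1/5
y <-> y = 2/5 <-> 2/5 = 1
(y <-> y) -> z = 1 -> 0 = 0
~x = ~4/5 = 1/5
z & ~x = 0 & 1/5 = 0
((y <-> y) -> z) <-> (z & ~x) = 0 <-> 0 = 1
y -> x = 2/5 -> 4/5 = 1
(y -> x) & z = 1 & 0 = 0
x & ((y -> x) & z) = 4/5 & 0 = 0
(((y <-> y) -> z) <-> (z & ~x)) & (x & ((y -> x) & z)) = 1 & 0 = 0
~(x & ~~x) -> ((((y <-> y) -> z) <-> (z & ~x)) & (x & ((y -> x) & z))) = 1/5 -> 0 = 4/5
y -> y = 2/5 -> 2/5 = 1
~(y -> y) = ~1 = 0
z <-> x = 0 <-> 4/5 = 1/5
~(y -> y) <-> (z <-> x) = 0 <-> 1/5 = 4/5
y <-> z = 2/5 <-> 0 = 3/5
y -> x = 2/5 -> 4/5 = 1
(y <-> z) -> (y -> x) = 3/5 -> 1 = 1
~((y <-> z) -> (y -> x)) = ~1 = 0
(~(y -> y) <-> (z <-> x)) <-> ~((y <-> z) -> (y -> x)) = 4/5 <-> 0 = 1/5
(~(x & ~~x) -> ((((y <-> y) -> z) <-> (z & ~x)) & (x & ((y -> x) & z)))) & ((~(y -> y) <-> (z <-> x)) <-> ~((y <-> z) -> (y -> x))) = 4/5 & 1/5 = 1/5
~(~~(x <-> y) <-> ((~y & (z -> y)) <-> (~(x & y) <-> ((y & y) & y)))) & ((~(x & ~~x) -> ((((y <-> y) -> z) <-> (z & ~x)) & (x & ((y -> x) & z)))) & ((~(y -> y) <-> (z <-> x)) <-> ~((y <-> z) -> (y -> x)))) = 1/5 & 1/5 = 1/5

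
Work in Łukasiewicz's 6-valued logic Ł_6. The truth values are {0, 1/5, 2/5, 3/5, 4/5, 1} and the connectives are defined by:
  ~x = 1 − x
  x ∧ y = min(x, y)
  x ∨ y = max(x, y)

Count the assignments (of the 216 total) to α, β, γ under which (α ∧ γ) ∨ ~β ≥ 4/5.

88

value 1: 41 assignments (counts)
value 4/5: 47 assignments (counts)
value 3/5: 47 assignments
value 2/5: 41 assignments
value 1/5: 29 assignments
value 0: 11 assignments
So 88 of the 216 assignments meet the threshold.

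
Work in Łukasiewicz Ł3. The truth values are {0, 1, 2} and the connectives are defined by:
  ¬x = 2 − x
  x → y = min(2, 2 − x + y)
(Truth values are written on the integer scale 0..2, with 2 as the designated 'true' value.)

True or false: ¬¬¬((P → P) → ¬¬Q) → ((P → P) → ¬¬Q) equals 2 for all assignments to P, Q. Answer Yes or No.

No

Counterexample: take P = 0, Q = 0.
P → P = 0 → 0 = 2
¬Q = ¬0 = 2
¬¬Q = ¬2 = 0
(P → P) → ¬¬Q = 2 → 0 = 0
¬((P → P) → ¬¬Q) = ¬0 = 2
¬¬((P → P) → ¬¬Q) = ¬2 = 0
¬¬¬((P → P) → ¬¬Q) = ¬0 = 2
P → P = 0 → 0 = 2
¬Q = ¬0 = 2
¬¬Q = ¬2 = 0
(P → P) → ¬¬Q = 2 → 0 = 0
¬¬¬((P → P) → ¬¬Q) → ((P → P) → ¬¬Q) = 2 → 0 = 0
This gives 0 ≠ 2.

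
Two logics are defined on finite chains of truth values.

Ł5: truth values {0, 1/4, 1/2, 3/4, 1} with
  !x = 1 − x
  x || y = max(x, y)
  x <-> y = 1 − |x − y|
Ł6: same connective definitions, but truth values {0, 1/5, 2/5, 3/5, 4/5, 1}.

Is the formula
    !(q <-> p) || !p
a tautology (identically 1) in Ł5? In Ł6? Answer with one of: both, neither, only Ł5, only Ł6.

neither

In Ł5: at p = 1/4, q = 0 the value is 3/4 — not a tautology.
In Ł6: at p = 1/5, q = 0 the value is 4/5 — not a tautology.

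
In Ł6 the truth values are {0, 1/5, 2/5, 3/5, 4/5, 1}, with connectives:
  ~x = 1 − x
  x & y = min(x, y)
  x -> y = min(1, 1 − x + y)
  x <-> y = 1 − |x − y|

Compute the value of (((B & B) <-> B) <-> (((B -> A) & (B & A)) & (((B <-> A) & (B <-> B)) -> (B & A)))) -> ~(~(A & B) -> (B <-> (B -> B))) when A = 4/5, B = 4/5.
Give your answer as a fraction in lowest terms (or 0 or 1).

1/5

B & B = 4/5 & 4/5 = 4/5
(B & B) <-> B = 4/5 <-> 4/5 = 1
B -> A = 4/5 -> 4/5 = 1
B & A = 4/5 & 4/5 = 4/5
(B -> A) & (B & A) = 1 & 4/5 = 4/5
B <-> A = 4/5 <-> 4/5 = 1
B <-> B = 4/5 <-> 4/5 = 1
(B <-> A) & (B <-> B) = 1 & 1 = 1
B & A = 4/5 & 4/5 = 4/5
((B <-> A) & (B <-> B)) -> (B & A) = 1 -> 4/5 = 4/5
((B -> A) & (B & A)) & (((B <-> A) & (B <-> B)) -> (B & A)) = 4/5 & 4/5 = 4/5
((B & B) <-> B) <-> (((B -> A) & (B & A)) & (((B <-> A) & (B <-> B)) -> (B & A))) = 1 <-> 4/5 = 4/5
A & B = 4/5 & 4/5 = 4/5
~(A & B) = ~4/5 = 1/5
B -> B = 4/5 -> 4/5 = 1
B <-> (B -> B) = 4/5 <-> 1 = 4/5
~(A & B) -> (B <-> (B -> B)) = 1/5 -> 4/5 = 1
~(~(A & B) -> (B <-> (B -> B))) = ~1 = 0
(((B & B) <-> B) <-> (((B -> A) & (B & A)) & (((B <-> A) & (B <-> B)) -> (B & A)))) -> ~(~(A & B) -> (B <-> (B -> B))) = 4/5 -> 0 = 1/5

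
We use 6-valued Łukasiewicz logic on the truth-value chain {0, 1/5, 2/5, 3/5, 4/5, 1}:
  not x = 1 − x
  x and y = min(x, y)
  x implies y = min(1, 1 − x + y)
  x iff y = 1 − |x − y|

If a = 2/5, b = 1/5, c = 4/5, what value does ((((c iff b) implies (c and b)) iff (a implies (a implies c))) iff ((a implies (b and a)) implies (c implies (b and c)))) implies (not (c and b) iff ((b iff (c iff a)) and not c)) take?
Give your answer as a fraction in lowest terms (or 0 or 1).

c iff b = 4/5 iff 1/5 = 2/5
c and b = 4/5 and 1/5 = 1/5
(c iff b) implies (c and b) = 2/5 implies 1/5 = 4/5
a implies c = 2/5 implies 4/5 = 1
a implies (a implies c) = 2/5 implies 1 = 1
((c iff b) implies (c and b)) iff (a implies (a implies c)) = 4/5 iff 1 = 4/5
b and a = 1/5 and 2/5 = 1/5
a implies (b and a) = 2/5 implies 1/5 = 4/5
b and c = 1/5 and 4/5 = 1/5
c implies (b and c) = 4/5 implies 1/5 = 2/5
(a implies (b and a)) implies (c implies (b and c)) = 4/5 implies 2/5 = 3/5
(((c iff b) implies (c and b)) iff (a implies (a implies c))) iff ((a implies (b and a)) implies (c implies (b and c))) = 4/5 iff 3/5 = 4/5
c and b = 4/5 and 1/5 = 1/5
not (c and b) = not 1/5 = 4/5
c iff a = 4/5 iff 2/5 = 3/5
b iff (c iff a) = 1/5 iff 3/5 = 3/5
not c = not 4/5 = 1/5
(b iff (c iff a)) and not c = 3/5 and 1/5 = 1/5
not (c and b) iff ((b iff (c iff a)) and not c) = 4/5 iff 1/5 = 2/5
((((c iff b) implies (c and b)) iff (a implies (a implies c))) iff ((a implies (b and a)) implies (c implies (b and c)))) implies (not (c and b) iff ((b iff (c iff a)) and not c)) = 4/5 implies 2/5 = 3/5

3/5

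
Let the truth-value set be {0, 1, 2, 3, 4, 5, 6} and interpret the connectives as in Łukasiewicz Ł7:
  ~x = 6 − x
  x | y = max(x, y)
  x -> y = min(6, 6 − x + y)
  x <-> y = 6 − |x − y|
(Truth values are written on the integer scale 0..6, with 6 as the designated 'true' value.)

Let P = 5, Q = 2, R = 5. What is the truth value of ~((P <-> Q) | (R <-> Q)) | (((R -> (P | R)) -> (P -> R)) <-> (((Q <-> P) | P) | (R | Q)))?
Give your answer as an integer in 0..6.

P <-> Q = 5 <-> 2 = 3
R <-> Q = 5 <-> 2 = 3
(P <-> Q) | (R <-> Q) = 3 | 3 = 3
~((P <-> Q) | (R <-> Q)) = ~3 = 3
P | R = 5 | 5 = 5
R -> (P | R) = 5 -> 5 = 6
P -> R = 5 -> 5 = 6
(R -> (P | R)) -> (P -> R) = 6 -> 6 = 6
Q <-> P = 2 <-> 5 = 3
(Q <-> P) | P = 3 | 5 = 5
R | Q = 5 | 2 = 5
((Q <-> P) | P) | (R | Q) = 5 | 5 = 5
((R -> (P | R)) -> (P -> R)) <-> (((Q <-> P) | P) | (R | Q)) = 6 <-> 5 = 5
~((P <-> Q) | (R <-> Q)) | (((R -> (P | R)) -> (P -> R)) <-> (((Q <-> P) | P) | (R | Q))) = 3 | 5 = 5

5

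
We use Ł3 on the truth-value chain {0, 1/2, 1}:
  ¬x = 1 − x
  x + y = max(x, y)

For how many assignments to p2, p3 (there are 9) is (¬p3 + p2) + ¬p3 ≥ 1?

p2 = 0, p3 = 0 ↦ 1  ≥
p2 = 0, p3 = 1/2 ↦ 1/2  <
p2 = 0, p3 = 1 ↦ 0  <
p2 = 1/2, p3 = 0 ↦ 1  ≥
p2 = 1/2, p3 = 1/2 ↦ 1/2  <
p2 = 1/2, p3 = 1 ↦ 1/2  <
p2 = 1, p3 = 0 ↦ 1  ≥
p2 = 1, p3 = 1/2 ↦ 1  ≥
p2 = 1, p3 = 1 ↦ 1  ≥
So 5 of the 9 assignments meet the threshold.

5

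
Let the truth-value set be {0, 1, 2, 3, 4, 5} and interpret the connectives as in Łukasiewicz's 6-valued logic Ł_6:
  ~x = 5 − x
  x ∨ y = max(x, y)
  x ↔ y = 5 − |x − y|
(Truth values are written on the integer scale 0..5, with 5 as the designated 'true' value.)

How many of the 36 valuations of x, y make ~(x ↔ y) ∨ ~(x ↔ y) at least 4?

value 5: 2 assignments (counts)
value 4: 4 assignments (counts)
value 3: 6 assignments
value 2: 8 assignments
value 1: 10 assignments
value 0: 6 assignments
So 6 of the 36 assignments meet the threshold.

6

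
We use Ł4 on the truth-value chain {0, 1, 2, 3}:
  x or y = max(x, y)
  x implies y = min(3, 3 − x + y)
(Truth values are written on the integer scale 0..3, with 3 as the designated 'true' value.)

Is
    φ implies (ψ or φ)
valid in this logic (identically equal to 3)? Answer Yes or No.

Yes

φ = 0, ψ = 0 ↦ 3
φ = 0, ψ = 1 ↦ 3
φ = 0, ψ = 2 ↦ 3
φ = 0, ψ = 3 ↦ 3
φ = 1, ψ = 0 ↦ 3
φ = 1, ψ = 1 ↦ 3
φ = 1, ψ = 2 ↦ 3
φ = 1, ψ = 3 ↦ 3
φ = 2, ψ = 0 ↦ 3
φ = 2, ψ = 1 ↦ 3
φ = 2, ψ = 2 ↦ 3
φ = 2, ψ = 3 ↦ 3
φ = 3, ψ = 0 ↦ 3
φ = 3, ψ = 1 ↦ 3
φ = 3, ψ = 2 ↦ 3
φ = 3, ψ = 3 ↦ 3
Every assignment gives a value ≥ 3.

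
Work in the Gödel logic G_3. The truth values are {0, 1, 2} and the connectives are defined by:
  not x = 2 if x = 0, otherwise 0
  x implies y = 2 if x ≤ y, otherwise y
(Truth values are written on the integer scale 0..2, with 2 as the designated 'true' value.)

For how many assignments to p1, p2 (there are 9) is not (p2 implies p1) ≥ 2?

p1 = 0, p2 = 0 ↦ 0  <
p1 = 0, p2 = 1 ↦ 2  ≥
p1 = 0, p2 = 2 ↦ 2  ≥
p1 = 1, p2 = 0 ↦ 0  <
p1 = 1, p2 = 1 ↦ 0  <
p1 = 1, p2 = 2 ↦ 0  <
p1 = 2, p2 = 0 ↦ 0  <
p1 = 2, p2 = 1 ↦ 0  <
p1 = 2, p2 = 2 ↦ 0  <
So 2 of the 9 assignments meet the threshold.

2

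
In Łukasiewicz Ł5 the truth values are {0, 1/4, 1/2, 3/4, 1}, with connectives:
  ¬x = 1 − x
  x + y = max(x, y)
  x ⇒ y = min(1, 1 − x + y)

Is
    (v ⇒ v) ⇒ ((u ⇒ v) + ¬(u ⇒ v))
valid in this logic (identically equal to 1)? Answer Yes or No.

Counterexample: take u = 1/4, v = 0.
v ⇒ v = 0 ⇒ 0 = 1
u ⇒ v = 1/4 ⇒ 0 = 3/4
u ⇒ v = 1/4 ⇒ 0 = 3/4
¬(u ⇒ v) = ¬3/4 = 1/4
(u ⇒ v) + ¬(u ⇒ v) = 3/4 + 1/4 = 3/4
(v ⇒ v) ⇒ ((u ⇒ v) + ¬(u ⇒ v)) = 1 ⇒ 3/4 = 3/4
This gives 3/4 ≠ 1.

No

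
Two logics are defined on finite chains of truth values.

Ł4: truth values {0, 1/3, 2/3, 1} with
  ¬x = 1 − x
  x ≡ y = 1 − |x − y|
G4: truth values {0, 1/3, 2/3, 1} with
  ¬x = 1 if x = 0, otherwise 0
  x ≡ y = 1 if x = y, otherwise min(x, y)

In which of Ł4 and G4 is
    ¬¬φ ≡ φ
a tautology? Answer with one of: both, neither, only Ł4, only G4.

In Ł4: every assignment gives 1 — tautology.
In G4: at φ = 1/3 the value is 1/3 — not a tautology.

only Ł4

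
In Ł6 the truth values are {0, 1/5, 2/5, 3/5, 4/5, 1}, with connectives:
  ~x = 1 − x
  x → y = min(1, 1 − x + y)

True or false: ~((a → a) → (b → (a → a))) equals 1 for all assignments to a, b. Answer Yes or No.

No

Counterexample: take a = 0, b = 0.
a → a = 0 → 0 = 1
a → a = 0 → 0 = 1
b → (a → a) = 0 → 1 = 1
(a → a) → (b → (a → a)) = 1 → 1 = 1
~((a → a) → (b → (a → a))) = ~1 = 0
This gives 0 ≠ 1.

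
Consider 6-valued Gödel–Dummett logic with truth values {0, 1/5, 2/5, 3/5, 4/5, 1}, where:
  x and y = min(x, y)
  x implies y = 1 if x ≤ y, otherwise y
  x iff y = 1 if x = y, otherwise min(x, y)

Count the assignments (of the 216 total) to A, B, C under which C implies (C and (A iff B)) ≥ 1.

106

value 1: 106 assignments (counts)
value 4/5: 2 assignments
value 3/5: 8 assignments
value 2/5: 18 assignments
value 1/5: 32 assignments
value 0: 50 assignments
So 106 of the 216 assignments meet the threshold.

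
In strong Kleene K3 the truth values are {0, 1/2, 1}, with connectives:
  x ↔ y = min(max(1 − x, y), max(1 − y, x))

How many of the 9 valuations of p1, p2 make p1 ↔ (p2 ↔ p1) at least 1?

p1 = 0, p2 = 0 ↦ 0  <
p1 = 0, p2 = 1/2 ↦ 1/2  <
p1 = 0, p2 = 1 ↦ 1  ≥
p1 = 1/2, p2 = 0 ↦ 1/2  <
p1 = 1/2, p2 = 1/2 ↦ 1/2  <
p1 = 1/2, p2 = 1 ↦ 1/2  <
p1 = 1, p2 = 0 ↦ 0  <
p1 = 1, p2 = 1/2 ↦ 1/2  <
p1 = 1, p2 = 1 ↦ 1  ≥
So 2 of the 9 assignments meet the threshold.

2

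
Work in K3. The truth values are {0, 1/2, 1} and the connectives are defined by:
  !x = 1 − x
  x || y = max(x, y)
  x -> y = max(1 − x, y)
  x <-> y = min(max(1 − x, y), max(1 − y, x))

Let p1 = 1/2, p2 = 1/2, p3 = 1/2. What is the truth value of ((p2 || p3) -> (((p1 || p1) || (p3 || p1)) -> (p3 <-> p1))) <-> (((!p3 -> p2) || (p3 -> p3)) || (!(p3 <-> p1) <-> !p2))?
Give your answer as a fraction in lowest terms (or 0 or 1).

p2 || p3 = 1/2 || 1/2 = 1/2
p1 || p1 = 1/2 || 1/2 = 1/2
p3 || p1 = 1/2 || 1/2 = 1/2
(p1 || p1) || (p3 || p1) = 1/2 || 1/2 = 1/2
p3 <-> p1 = 1/2 <-> 1/2 = 1/2
((p1 || p1) || (p3 || p1)) -> (p3 <-> p1) = 1/2 -> 1/2 = 1/2
(p2 || p3) -> (((p1 || p1) || (p3 || p1)) -> (p3 <-> p1)) = 1/2 -> 1/2 = 1/2
!p3 = !1/2 = 1/2
!p3 -> p2 = 1/2 -> 1/2 = 1/2
p3 -> p3 = 1/2 -> 1/2 = 1/2
(!p3 -> p2) || (p3 -> p3) = 1/2 || 1/2 = 1/2
p3 <-> p1 = 1/2 <-> 1/2 = 1/2
!(p3 <-> p1) = !1/2 = 1/2
!p2 = !1/2 = 1/2
!(p3 <-> p1) <-> !p2 = 1/2 <-> 1/2 = 1/2
((!p3 -> p2) || (p3 -> p3)) || (!(p3 <-> p1) <-> !p2) = 1/2 || 1/2 = 1/2
((p2 || p3) -> (((p1 || p1) || (p3 || p1)) -> (p3 <-> p1))) <-> (((!p3 -> p2) || (p3 -> p3)) || (!(p3 <-> p1) <-> !p2)) = 1/2 <-> 1/2 = 1/2

1/2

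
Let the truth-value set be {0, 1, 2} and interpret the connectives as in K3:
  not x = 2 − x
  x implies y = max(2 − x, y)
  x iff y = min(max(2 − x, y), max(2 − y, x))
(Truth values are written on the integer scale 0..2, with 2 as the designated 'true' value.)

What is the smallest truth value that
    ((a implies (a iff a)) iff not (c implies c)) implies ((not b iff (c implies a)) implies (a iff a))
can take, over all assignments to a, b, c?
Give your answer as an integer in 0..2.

1

Take a = 1, b = 0, c = 0:
a iff a = 1 iff 1 = 1
a implies (a iff a) = 1 implies 1 = 1
c implies c = 0 implies 0 = 2
not (c implies c) = not 2 = 0
(a implies (a iff a)) iff not (c implies c) = 1 iff 0 = 1
not b = not 0 = 2
c implies a = 0 implies 1 = 2
not b iff (c implies a) = 2 iff 2 = 2
a iff a = 1 iff 1 = 1
(not b iff (c implies a)) implies (a iff a) = 2 implies 1 = 1
((a implies (a iff a)) iff not (c implies c)) implies ((not b iff (c implies a)) implies (a iff a)) = 1 implies 1 = 1
No assignment yields a value below 1, so this is the minimum.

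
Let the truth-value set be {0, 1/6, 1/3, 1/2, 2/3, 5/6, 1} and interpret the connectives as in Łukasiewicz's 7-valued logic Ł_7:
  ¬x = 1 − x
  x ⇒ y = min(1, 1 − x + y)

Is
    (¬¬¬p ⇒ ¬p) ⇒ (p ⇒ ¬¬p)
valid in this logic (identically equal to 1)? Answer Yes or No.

p = 0 ↦ 1
p = 1/6 ↦ 1
p = 1/3 ↦ 1
p = 1/2 ↦ 1
p = 2/3 ↦ 1
p = 5/6 ↦ 1
p = 1 ↦ 1
Every assignment gives a value ≥ 1.

Yes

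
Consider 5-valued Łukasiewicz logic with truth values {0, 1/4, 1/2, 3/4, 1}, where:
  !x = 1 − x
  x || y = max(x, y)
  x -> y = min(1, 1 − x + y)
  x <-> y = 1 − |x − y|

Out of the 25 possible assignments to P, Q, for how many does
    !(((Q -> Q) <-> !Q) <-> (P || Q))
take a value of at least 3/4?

value 1: 6 assignments (counts)
value 3/4: 2 assignments (counts)
value 1/2: 8 assignments
value 1/4: 4 assignments
value 0: 5 assignments
So 8 of the 25 assignments meet the threshold.

8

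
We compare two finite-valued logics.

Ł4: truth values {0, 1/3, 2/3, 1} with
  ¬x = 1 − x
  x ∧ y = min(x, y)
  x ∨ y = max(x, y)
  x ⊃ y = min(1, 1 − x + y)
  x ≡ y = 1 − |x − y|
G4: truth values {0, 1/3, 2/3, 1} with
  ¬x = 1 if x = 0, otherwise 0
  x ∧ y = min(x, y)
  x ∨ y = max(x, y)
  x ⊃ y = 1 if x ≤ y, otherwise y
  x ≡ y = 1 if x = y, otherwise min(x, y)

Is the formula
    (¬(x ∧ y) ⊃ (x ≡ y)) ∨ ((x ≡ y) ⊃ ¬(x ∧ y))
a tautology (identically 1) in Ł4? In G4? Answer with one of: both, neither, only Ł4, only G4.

both

In Ł4: every assignment gives 1 — tautology.
In G4: every assignment gives 1 — tautology.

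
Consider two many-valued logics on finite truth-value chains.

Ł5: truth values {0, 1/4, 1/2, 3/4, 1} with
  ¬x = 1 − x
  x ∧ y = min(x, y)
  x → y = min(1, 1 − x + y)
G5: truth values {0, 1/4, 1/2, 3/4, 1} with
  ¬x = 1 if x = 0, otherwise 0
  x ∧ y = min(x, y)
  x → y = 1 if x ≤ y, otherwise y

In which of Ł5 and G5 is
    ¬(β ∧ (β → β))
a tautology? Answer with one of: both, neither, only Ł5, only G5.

neither

In Ł5: at β = 1/4 the value is 3/4 — not a tautology.
In G5: at β = 1/4 the value is 0 — not a tautology.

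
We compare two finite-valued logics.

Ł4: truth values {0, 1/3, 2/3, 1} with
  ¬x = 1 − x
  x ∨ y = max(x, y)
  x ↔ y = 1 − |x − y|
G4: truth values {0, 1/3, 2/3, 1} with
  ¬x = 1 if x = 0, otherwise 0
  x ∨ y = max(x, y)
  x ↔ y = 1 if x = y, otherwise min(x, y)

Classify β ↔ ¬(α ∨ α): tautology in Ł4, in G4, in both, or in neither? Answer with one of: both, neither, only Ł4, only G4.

neither

In Ł4: at α = 0, β = 0 the value is 0 — not a tautology.
In G4: at α = 0, β = 0 the value is 0 — not a tautology.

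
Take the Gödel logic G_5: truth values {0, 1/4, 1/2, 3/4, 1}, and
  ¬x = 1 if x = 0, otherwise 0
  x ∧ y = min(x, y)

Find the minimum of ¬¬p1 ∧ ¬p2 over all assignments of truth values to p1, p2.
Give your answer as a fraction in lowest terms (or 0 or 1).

Take p1 = 0, p2 = 0:
¬p1 = ¬0 = 1
¬¬p1 = ¬1 = 0
¬p2 = ¬0 = 1
¬¬p1 ∧ ¬p2 = 0 ∧ 1 = 0
No assignment yields a value below 0, so this is the minimum.

0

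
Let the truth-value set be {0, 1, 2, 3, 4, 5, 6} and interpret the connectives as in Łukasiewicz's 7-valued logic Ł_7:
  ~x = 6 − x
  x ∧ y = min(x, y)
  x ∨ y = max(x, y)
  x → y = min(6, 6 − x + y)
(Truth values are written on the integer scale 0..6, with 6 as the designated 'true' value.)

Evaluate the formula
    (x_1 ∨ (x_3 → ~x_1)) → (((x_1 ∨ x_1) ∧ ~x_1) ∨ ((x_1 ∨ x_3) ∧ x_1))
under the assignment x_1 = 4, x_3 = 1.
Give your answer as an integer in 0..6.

4

~x_1 = ~4 = 2
x_3 → ~x_1 = 1 → 2 = 6
x_1 ∨ (x_3 → ~x_1) = 4 ∨ 6 = 6
x_1 ∨ x_1 = 4 ∨ 4 = 4
~x_1 = ~4 = 2
(x_1 ∨ x_1) ∧ ~x_1 = 4 ∧ 2 = 2
x_1 ∨ x_3 = 4 ∨ 1 = 4
(x_1 ∨ x_3) ∧ x_1 = 4 ∧ 4 = 4
((x_1 ∨ x_1) ∧ ~x_1) ∨ ((x_1 ∨ x_3) ∧ x_1) = 2 ∨ 4 = 4
(x_1 ∨ (x_3 → ~x_1)) → (((x_1 ∨ x_1) ∧ ~x_1) ∨ ((x_1 ∨ x_3) ∧ x_1)) = 6 → 4 = 4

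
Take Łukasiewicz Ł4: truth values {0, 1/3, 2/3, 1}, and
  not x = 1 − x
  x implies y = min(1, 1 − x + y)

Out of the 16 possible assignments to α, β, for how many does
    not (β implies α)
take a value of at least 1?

1

α = 0, β = 0 ↦ 0  <
α = 0, β = 1/3 ↦ 1/3  <
α = 0, β = 2/3 ↦ 2/3  <
α = 0, β = 1 ↦ 1  ≥
α = 1/3, β = 0 ↦ 0  <
α = 1/3, β = 1/3 ↦ 0  <
α = 1/3, β = 2/3 ↦ 1/3  <
α = 1/3, β = 1 ↦ 2/3  <
α = 2/3, β = 0 ↦ 0  <
α = 2/3, β = 1/3 ↦ 0  <
α = 2/3, β = 2/3 ↦ 0  <
α = 2/3, β = 1 ↦ 1/3  <
α = 1, β = 0 ↦ 0  <
α = 1, β = 1/3 ↦ 0  <
α = 1, β = 2/3 ↦ 0  <
α = 1, β = 1 ↦ 0  <
So 1 of the 16 assignments meets the threshold.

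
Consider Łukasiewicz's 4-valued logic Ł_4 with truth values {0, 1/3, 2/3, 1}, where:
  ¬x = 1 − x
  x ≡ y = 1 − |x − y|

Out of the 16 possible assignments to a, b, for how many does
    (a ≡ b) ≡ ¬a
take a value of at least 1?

a = 0, b = 0 ↦ 1  ≥
a = 0, b = 1/3 ↦ 2/3  <
a = 0, b = 2/3 ↦ 1/3  <
a = 0, b = 1 ↦ 0  <
a = 1/3, b = 0 ↦ 1  ≥
a = 1/3, b = 1/3 ↦ 2/3  <
a = 1/3, b = 2/3 ↦ 1  ≥
a = 1/3, b = 1 ↦ 2/3  <
a = 2/3, b = 0 ↦ 1  ≥
a = 2/3, b = 1/3 ↦ 2/3  <
a = 2/3, b = 2/3 ↦ 1/3  <
a = 2/3, b = 1 ↦ 2/3  <
a = 1, b = 0 ↦ 1  ≥
a = 1, b = 1/3 ↦ 2/3  <
a = 1, b = 2/3 ↦ 1/3  <
a = 1, b = 1 ↦ 0  <
So 5 of the 16 assignments meet the threshold.

5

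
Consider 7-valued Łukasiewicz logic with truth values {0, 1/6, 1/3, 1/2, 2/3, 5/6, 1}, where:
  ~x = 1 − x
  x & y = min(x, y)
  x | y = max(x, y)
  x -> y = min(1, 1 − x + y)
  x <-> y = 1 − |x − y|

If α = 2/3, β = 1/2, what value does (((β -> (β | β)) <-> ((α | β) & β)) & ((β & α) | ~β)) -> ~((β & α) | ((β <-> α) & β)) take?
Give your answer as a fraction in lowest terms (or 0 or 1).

1

β | β = 1/2 | 1/2 = 1/2
β -> (β | β) = 1/2 -> 1/2 = 1
α | β = 2/3 | 1/2 = 2/3
(α | β) & β = 2/3 & 1/2 = 1/2
(β -> (β | β)) <-> ((α | β) & β) = 1 <-> 1/2 = 1/2
β & α = 1/2 & 2/3 = 1/2
~β = ~1/2 = 1/2
(β & α) | ~β = 1/2 | 1/2 = 1/2
((β -> (β | β)) <-> ((α | β) & β)) & ((β & α) | ~β) = 1/2 & 1/2 = 1/2
β & α = 1/2 & 2/3 = 1/2
β <-> α = 1/2 <-> 2/3 = 5/6
(β <-> α) & β = 5/6 & 1/2 = 1/2
(β & α) | ((β <-> α) & β) = 1/2 | 1/2 = 1/2
~((β & α) | ((β <-> α) & β)) = ~1/2 = 1/2
(((β -> (β | β)) <-> ((α | β) & β)) & ((β & α) | ~β)) -> ~((β & α) | ((β <-> α) & β)) = 1/2 -> 1/2 = 1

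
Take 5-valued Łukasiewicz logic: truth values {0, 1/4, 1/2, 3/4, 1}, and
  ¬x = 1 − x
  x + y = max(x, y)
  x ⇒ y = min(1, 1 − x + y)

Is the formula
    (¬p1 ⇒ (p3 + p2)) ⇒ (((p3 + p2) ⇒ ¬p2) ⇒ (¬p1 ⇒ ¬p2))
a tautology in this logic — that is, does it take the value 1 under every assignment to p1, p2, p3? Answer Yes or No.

At p1 = 0, p2 = 1/2, p3 = 1/2, for instance:
¬p1 = ¬0 = 1
p3 + p2 = 1/2 + 1/2 = 1/2
¬p1 ⇒ (p3 + p2) = 1 ⇒ 1/2 = 1/2
¬p2 = ¬1/2 = 1/2
(p3 + p2) ⇒ ¬p2 = 1/2 ⇒ 1/2 = 1
¬p1 ⇒ ¬p2 = 1 ⇒ 1/2 = 1/2
((p3 + p2) ⇒ ¬p2) ⇒ (¬p1 ⇒ ¬p2) = 1 ⇒ 1/2 = 1/2
(¬p1 ⇒ (p3 + p2)) ⇒ (((p3 + p2) ⇒ ¬p2) ⇒ (¬p1 ⇒ ¬p2)) = 1/2 ⇒ 1/2 = 1
and checking the remaining 124 assignments likewise gives ≥ 1 in every case.

Yes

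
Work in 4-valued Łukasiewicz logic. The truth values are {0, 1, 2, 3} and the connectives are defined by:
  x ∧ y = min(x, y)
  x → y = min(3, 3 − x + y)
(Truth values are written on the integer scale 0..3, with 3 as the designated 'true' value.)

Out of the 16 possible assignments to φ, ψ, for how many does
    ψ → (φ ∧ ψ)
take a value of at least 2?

φ = 0, ψ = 0 ↦ 3  ≥
φ = 0, ψ = 1 ↦ 2  ≥
φ = 0, ψ = 2 ↦ 1  <
φ = 0, ψ = 3 ↦ 0  <
φ = 1, ψ = 0 ↦ 3  ≥
φ = 1, ψ = 1 ↦ 3  ≥
φ = 1, ψ = 2 ↦ 2  ≥
φ = 1, ψ = 3 ↦ 1  <
φ = 2, ψ = 0 ↦ 3  ≥
φ = 2, ψ = 1 ↦ 3  ≥
φ = 2, ψ = 2 ↦ 3  ≥
φ = 2, ψ = 3 ↦ 2  ≥
φ = 3, ψ = 0 ↦ 3  ≥
φ = 3, ψ = 1 ↦ 3  ≥
φ = 3, ψ = 2 ↦ 3  ≥
φ = 3, ψ = 3 ↦ 3  ≥
So 13 of the 16 assignments meet the threshold.

13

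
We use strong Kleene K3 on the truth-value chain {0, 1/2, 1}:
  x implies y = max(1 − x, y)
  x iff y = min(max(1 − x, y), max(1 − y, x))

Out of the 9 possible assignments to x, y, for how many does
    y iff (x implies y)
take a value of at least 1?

4

x = 0, y = 0 ↦ 0  <
x = 0, y = 1/2 ↦ 1/2  <
x = 0, y = 1 ↦ 1  ≥
x = 1/2, y = 0 ↦ 1/2  <
x = 1/2, y = 1/2 ↦ 1/2  <
x = 1/2, y = 1 ↦ 1  ≥
x = 1, y = 0 ↦ 1  ≥
x = 1, y = 1/2 ↦ 1/2  <
x = 1, y = 1 ↦ 1  ≥
So 4 of the 9 assignments meet the threshold.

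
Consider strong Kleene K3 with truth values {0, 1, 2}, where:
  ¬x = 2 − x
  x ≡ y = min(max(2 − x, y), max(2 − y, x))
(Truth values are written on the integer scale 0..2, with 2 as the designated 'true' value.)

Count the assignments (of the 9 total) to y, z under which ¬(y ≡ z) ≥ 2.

2

y = 0, z = 0 ↦ 0  <
y = 0, z = 1 ↦ 1  <
y = 0, z = 2 ↦ 2  ≥
y = 1, z = 0 ↦ 1  <
y = 1, z = 1 ↦ 1  <
y = 1, z = 2 ↦ 1  <
y = 2, z = 0 ↦ 2  ≥
y = 2, z = 1 ↦ 1  <
y = 2, z = 2 ↦ 0  <
So 2 of the 9 assignments meet the threshold.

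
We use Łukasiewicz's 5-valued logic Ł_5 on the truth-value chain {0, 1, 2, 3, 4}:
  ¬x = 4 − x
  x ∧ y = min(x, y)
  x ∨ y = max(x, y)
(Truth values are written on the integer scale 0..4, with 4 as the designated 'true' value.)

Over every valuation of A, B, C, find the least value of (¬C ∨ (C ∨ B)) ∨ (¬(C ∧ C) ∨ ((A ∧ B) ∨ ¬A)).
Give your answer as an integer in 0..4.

Take A = 2, B = 0, C = 2:
¬C = ¬2 = 2
C ∨ B = 2 ∨ 0 = 2
¬C ∨ (C ∨ B) = 2 ∨ 2 = 2
C ∧ C = 2 ∧ 2 = 2
¬(C ∧ C) = ¬2 = 2
A ∧ B = 2 ∧ 0 = 0
¬A = ¬2 = 2
(A ∧ B) ∨ ¬A = 0 ∨ 2 = 2
¬(C ∧ C) ∨ ((A ∧ B) ∨ ¬A) = 2 ∨ 2 = 2
(¬C ∨ (C ∨ B)) ∨ (¬(C ∧ C) ∨ ((A ∧ B) ∨ ¬A)) = 2 ∨ 2 = 2
No assignment yields a value below 2, so this is the minimum.

2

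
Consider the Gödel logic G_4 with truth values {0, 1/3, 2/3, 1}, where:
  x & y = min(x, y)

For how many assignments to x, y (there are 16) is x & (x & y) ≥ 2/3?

x = 0, y = 0 ↦ 0  <
x = 0, y = 1/3 ↦ 0  <
x = 0, y = 2/3 ↦ 0  <
x = 0, y = 1 ↦ 0  <
x = 1/3, y = 0 ↦ 0  <
x = 1/3, y = 1/3 ↦ 1/3  <
x = 1/3, y = 2/3 ↦ 1/3  <
x = 1/3, y = 1 ↦ 1/3  <
x = 2/3, y = 0 ↦ 0  <
x = 2/3, y = 1/3 ↦ 1/3  <
x = 2/3, y = 2/3 ↦ 2/3  ≥
x = 2/3, y = 1 ↦ 2/3  ≥
x = 1, y = 0 ↦ 0  <
x = 1, y = 1/3 ↦ 1/3  <
x = 1, y = 2/3 ↦ 2/3  ≥
x = 1, y = 1 ↦ 1  ≥
So 4 of the 16 assignments meet the threshold.

4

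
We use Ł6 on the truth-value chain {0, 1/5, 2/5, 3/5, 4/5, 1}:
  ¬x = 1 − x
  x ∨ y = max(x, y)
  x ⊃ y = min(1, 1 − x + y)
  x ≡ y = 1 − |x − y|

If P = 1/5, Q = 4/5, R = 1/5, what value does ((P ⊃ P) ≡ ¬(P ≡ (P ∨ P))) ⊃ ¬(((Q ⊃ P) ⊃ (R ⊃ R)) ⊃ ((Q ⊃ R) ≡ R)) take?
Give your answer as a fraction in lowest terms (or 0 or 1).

P ⊃ P = 1/5 ⊃ 1/5 = 1
P ∨ P = 1/5 ∨ 1/5 = 1/5
P ≡ (P ∨ P) = 1/5 ≡ 1/5 = 1
¬(P ≡ (P ∨ P)) = ¬1 = 0
(P ⊃ P) ≡ ¬(P ≡ (P ∨ P)) = 1 ≡ 0 = 0
Q ⊃ P = 4/5 ⊃ 1/5 = 2/5
R ⊃ R = 1/5 ⊃ 1/5 = 1
(Q ⊃ P) ⊃ (R ⊃ R) = 2/5 ⊃ 1 = 1
Q ⊃ R = 4/5 ⊃ 1/5 = 2/5
(Q ⊃ R) ≡ R = 2/5 ≡ 1/5 = 4/5
((Q ⊃ P) ⊃ (R ⊃ R)) ⊃ ((Q ⊃ R) ≡ R) = 1 ⊃ 4/5 = 4/5
¬(((Q ⊃ P) ⊃ (R ⊃ R)) ⊃ ((Q ⊃ R) ≡ R)) = ¬4/5 = 1/5
((P ⊃ P) ≡ ¬(P ≡ (P ∨ P))) ⊃ ¬(((Q ⊃ P) ⊃ (R ⊃ R)) ⊃ ((Q ⊃ R) ≡ R)) = 0 ⊃ 1/5 = 1

1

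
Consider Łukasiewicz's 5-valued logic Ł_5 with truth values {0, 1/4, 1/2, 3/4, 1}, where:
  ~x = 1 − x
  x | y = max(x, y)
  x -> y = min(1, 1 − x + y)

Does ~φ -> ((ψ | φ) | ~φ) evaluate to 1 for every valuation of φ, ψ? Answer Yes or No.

Yes

At φ = 1/4, ψ = 1/2, for instance:
~φ = ~1/4 = 3/4
ψ | φ = 1/2 | 1/4 = 1/2
(ψ | φ) | ~φ = 1/2 | 3/4 = 3/4
~φ -> ((ψ | φ) | ~φ) = 3/4 -> 3/4 = 1
and checking the remaining 24 assignments likewise gives ≥ 1 in every case.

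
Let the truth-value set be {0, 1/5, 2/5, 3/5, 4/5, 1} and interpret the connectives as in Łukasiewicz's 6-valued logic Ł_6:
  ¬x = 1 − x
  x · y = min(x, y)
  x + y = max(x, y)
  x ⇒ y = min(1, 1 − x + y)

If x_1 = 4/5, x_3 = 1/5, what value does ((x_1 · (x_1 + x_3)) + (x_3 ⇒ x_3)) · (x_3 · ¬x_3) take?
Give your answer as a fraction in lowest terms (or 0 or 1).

1/5

x_1 + x_3 = 4/5 + 1/5 = 4/5
x_1 · (x_1 + x_3) = 4/5 · 4/5 = 4/5
x_3 ⇒ x_3 = 1/5 ⇒ 1/5 = 1
(x_1 · (x_1 + x_3)) + (x_3 ⇒ x_3) = 4/5 + 1 = 1
¬x_3 = ¬1/5 = 4/5
x_3 · ¬x_3 = 1/5 · 4/5 = 1/5
((x_1 · (x_1 + x_3)) + (x_3 ⇒ x_3)) · (x_3 · ¬x_3) = 1 · 1/5 = 1/5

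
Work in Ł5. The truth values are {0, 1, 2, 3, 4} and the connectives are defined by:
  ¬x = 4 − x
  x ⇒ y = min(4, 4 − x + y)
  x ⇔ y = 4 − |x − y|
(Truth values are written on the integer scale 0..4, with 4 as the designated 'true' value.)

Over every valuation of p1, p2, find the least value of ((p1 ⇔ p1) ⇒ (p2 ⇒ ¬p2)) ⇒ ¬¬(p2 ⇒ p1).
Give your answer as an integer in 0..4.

2

Take p1 = 0, p2 = 2:
p1 ⇔ p1 = 0 ⇔ 0 = 4
¬p2 = ¬2 = 2
p2 ⇒ ¬p2 = 2 ⇒ 2 = 4
(p1 ⇔ p1) ⇒ (p2 ⇒ ¬p2) = 4 ⇒ 4 = 4
p2 ⇒ p1 = 2 ⇒ 0 = 2
¬(p2 ⇒ p1) = ¬2 = 2
¬¬(p2 ⇒ p1) = ¬2 = 2
((p1 ⇔ p1) ⇒ (p2 ⇒ ¬p2)) ⇒ ¬¬(p2 ⇒ p1) = 4 ⇒ 2 = 2
No assignment yields a value below 2, so this is the minimum.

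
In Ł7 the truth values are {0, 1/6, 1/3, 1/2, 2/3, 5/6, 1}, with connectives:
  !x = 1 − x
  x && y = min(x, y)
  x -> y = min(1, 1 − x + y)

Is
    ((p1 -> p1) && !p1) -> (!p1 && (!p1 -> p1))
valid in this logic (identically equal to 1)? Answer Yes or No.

No

Counterexample: take p1 = 0.
p1 -> p1 = 0 -> 0 = 1
!p1 = !0 = 1
(p1 -> p1) && !p1 = 1 && 1 = 1
!p1 = !0 = 1
!p1 = !0 = 1
!p1 -> p1 = 1 -> 0 = 0
!p1 && (!p1 -> p1) = 1 && 0 = 0
((p1 -> p1) && !p1) -> (!p1 && (!p1 -> p1)) = 1 -> 0 = 0
This gives 0 ≠ 1.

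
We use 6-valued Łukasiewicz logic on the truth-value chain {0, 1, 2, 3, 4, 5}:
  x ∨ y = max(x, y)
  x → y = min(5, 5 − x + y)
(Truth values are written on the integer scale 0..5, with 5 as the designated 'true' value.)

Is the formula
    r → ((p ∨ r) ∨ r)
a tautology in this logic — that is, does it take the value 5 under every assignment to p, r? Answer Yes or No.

At p = 4, r = 4, for instance:
p ∨ r = 4 ∨ 4 = 4
(p ∨ r) ∨ r = 4 ∨ 4 = 4
r → ((p ∨ r) ∨ r) = 4 → 4 = 5
and checking the remaining 35 assignments likewise gives ≥ 5 in every case.

Yes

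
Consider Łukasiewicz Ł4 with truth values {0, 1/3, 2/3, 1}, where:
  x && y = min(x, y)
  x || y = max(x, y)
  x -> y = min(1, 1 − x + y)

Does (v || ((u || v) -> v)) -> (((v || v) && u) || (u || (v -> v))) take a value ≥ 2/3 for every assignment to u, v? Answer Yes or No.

Yes

u = 0, v = 0 ↦ 1
u = 0, v = 1/3 ↦ 1
u = 0, v = 2/3 ↦ 1
u = 0, v = 1 ↦ 1
u = 1/3, v = 0 ↦ 1
u = 1/3, v = 1/3 ↦ 1
u = 1/3, v = 2/3 ↦ 1
u = 1/3, v = 1 ↦ 1
u = 2/3, v = 0 ↦ 1
u = 2/3, v = 1/3 ↦ 1
u = 2/3, v = 2/3 ↦ 1
u = 2/3, v = 1 ↦ 1
u = 1, v = 0 ↦ 1
u = 1, v = 1/3 ↦ 1
u = 1, v = 2/3 ↦ 1
u = 1, v = 1 ↦ 1
Every assignment gives a value ≥ 2/3.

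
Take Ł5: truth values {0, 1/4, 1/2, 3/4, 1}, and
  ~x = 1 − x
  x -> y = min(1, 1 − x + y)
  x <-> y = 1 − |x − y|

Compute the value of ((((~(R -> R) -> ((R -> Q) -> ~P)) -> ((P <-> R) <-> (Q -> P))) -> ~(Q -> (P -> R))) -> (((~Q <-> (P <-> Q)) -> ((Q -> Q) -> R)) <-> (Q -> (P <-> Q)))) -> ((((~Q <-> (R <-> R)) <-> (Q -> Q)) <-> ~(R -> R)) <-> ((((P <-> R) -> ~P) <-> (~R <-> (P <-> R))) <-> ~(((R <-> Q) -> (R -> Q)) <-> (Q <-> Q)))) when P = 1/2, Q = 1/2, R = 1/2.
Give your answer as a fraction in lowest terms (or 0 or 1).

1/2

R -> R = 1/2 -> 1/2 = 1
~(R -> R) = ~1 = 0
R -> Q = 1/2 -> 1/2 = 1
~P = ~1/2 = 1/2
(R -> Q) -> ~P = 1 -> 1/2 = 1/2
~(R -> R) -> ((R -> Q) -> ~P) = 0 -> 1/2 = 1
P <-> R = 1/2 <-> 1/2 = 1
Q -> P = 1/2 -> 1/2 = 1
(P <-> R) <-> (Q -> P) = 1 <-> 1 = 1
(~(R -> R) -> ((R -> Q) -> ~P)) -> ((P <-> R) <-> (Q -> P)) = 1 -> 1 = 1
P -> R = 1/2 -> 1/2 = 1
Q -> (P -> R) = 1/2 -> 1 = 1
~(Q -> (P -> R)) = ~1 = 0
((~(R -> R) -> ((R -> Q) -> ~P)) -> ((P <-> R) <-> (Q -> P))) -> ~(Q -> (P -> R)) = 1 -> 0 = 0
~Q = ~1/2 = 1/2
P <-> Q = 1/2 <-> 1/2 = 1
~Q <-> (P <-> Q) = 1/2 <-> 1 = 1/2
Q -> Q = 1/2 -> 1/2 = 1
(Q -> Q) -> R = 1 -> 1/2 = 1/2
(~Q <-> (P <-> Q)) -> ((Q -> Q) -> R) = 1/2 -> 1/2 = 1
P <-> Q = 1/2 <-> 1/2 = 1
Q -> (P <-> Q) = 1/2 -> 1 = 1
((~Q <-> (P <-> Q)) -> ((Q -> Q) -> R)) <-> (Q -> (P <-> Q)) = 1 <-> 1 = 1
(((~(R -> R) -> ((R -> Q) -> ~P)) -> ((P <-> R) <-> (Q -> P))) -> ~(Q -> (P -> R))) -> (((~Q <-> (P <-> Q)) -> ((Q -> Q) -> R)) <-> (Q -> (P <-> Q))) = 0 -> 1 = 1
~Q = ~1/2 = 1/2
R <-> R = 1/2 <-> 1/2 = 1
~Q <-> (R <-> R) = 1/2 <-> 1 = 1/2
Q -> Q = 1/2 -> 1/2 = 1
(~Q <-> (R <-> R)) <-> (Q -> Q) = 1/2 <-> 1 = 1/2
R -> R = 1/2 -> 1/2 = 1
~(R -> R) = ~1 = 0
((~Q <-> (R <-> R)) <-> (Q -> Q)) <-> ~(R -> R) = 1/2 <-> 0 = 1/2
P <-> R = 1/2 <-> 1/2 = 1
~P = ~1/2 = 1/2
(P <-> R) -> ~P = 1 -> 1/2 = 1/2
~R = ~1/2 = 1/2
P <-> R = 1/2 <-> 1/2 = 1
~R <-> (P <-> R) = 1/2 <-> 1 = 1/2
((P <-> R) -> ~P) <-> (~R <-> (P <-> R)) = 1/2 <-> 1/2 = 1
R <-> Q = 1/2 <-> 1/2 = 1
R -> Q = 1/2 -> 1/2 = 1
(R <-> Q) -> (R -> Q) = 1 -> 1 = 1
Q <-> Q = 1/2 <-> 1/2 = 1
((R <-> Q) -> (R -> Q)) <-> (Q <-> Q) = 1 <-> 1 = 1
~(((R <-> Q) -> (R -> Q)) <-> (Q <-> Q)) = ~1 = 0
(((P <-> R) -> ~P) <-> (~R <-> (P <-> R))) <-> ~(((R <-> Q) -> (R -> Q)) <-> (Q <-> Q)) = 1 <-> 0 = 0
(((~Q <-> (R <-> R)) <-> (Q -> Q)) <-> ~(R -> R)) <-> ((((P <-> R) -> ~P) <-> (~R <-> (P <-> R))) <-> ~(((R <-> Q) -> (R -> Q)) <-> (Q <-> Q))) = 1/2 <-> 0 = 1/2
((((~(R -> R) -> ((R -> Q) -> ~P)) -> ((P <-> R) <-> (Q -> P))) -> ~(Q -> (P -> R))) -> (((~Q <-> (P <-> Q)) -> ((Q -> Q) -> R)) <-> (Q -> (P <-> Q)))) -> ((((~Q <-> (R <-> R)) <-> (Q -> Q)) <-> ~(R -> R)) <-> ((((P <-> R) -> ~P) <-> (~R <-> (P <-> R))) <-> ~(((R <-> Q) -> (R -> Q)) <-> (Q <-> Q)))) = 1 -> 1/2 = 1/2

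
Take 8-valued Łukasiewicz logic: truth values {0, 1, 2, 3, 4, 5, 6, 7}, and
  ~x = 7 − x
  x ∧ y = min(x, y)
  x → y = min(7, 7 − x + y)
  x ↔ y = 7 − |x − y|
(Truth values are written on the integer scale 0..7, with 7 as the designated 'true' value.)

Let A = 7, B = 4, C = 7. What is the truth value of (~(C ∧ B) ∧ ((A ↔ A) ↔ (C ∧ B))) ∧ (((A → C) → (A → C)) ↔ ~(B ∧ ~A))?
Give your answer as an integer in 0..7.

C ∧ B = 7 ∧ 4 = 4
~(C ∧ B) = ~4 = 3
A ↔ A = 7 ↔ 7 = 7
C ∧ B = 7 ∧ 4 = 4
(A ↔ A) ↔ (C ∧ B) = 7 ↔ 4 = 4
~(C ∧ B) ∧ ((A ↔ A) ↔ (C ∧ B)) = 3 ∧ 4 = 3
A → C = 7 → 7 = 7
A → C = 7 → 7 = 7
(A → C) → (A → C) = 7 → 7 = 7
~A = ~7 = 0
B ∧ ~A = 4 ∧ 0 = 0
~(B ∧ ~A) = ~0 = 7
((A → C) → (A → C)) ↔ ~(B ∧ ~A) = 7 ↔ 7 = 7
(~(C ∧ B) ∧ ((A ↔ A) ↔ (C ∧ B))) ∧ (((A → C) → (A → C)) ↔ ~(B ∧ ~A)) = 3 ∧ 7 = 3

3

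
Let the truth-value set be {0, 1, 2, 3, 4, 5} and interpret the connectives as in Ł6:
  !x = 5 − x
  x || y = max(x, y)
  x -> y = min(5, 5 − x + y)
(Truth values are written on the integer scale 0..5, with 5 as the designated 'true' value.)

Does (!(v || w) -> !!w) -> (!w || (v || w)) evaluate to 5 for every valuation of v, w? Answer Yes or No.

No

Counterexample: take v = 0, w = 2.
v || w = 0 || 2 = 2
!(v || w) = !2 = 3
!w = !2 = 3
!!w = !3 = 2
!(v || w) -> !!w = 3 -> 2 = 4
!w = !2 = 3
v || w = 0 || 2 = 2
!w || (v || w) = 3 || 2 = 3
(!(v || w) -> !!w) -> (!w || (v || w)) = 4 -> 3 = 4
This gives 4 ≠ 5.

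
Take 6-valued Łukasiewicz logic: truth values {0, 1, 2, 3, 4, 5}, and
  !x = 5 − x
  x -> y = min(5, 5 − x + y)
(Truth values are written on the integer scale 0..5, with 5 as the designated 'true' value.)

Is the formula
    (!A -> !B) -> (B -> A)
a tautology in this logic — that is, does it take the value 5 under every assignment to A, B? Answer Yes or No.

Yes

At A = 3, B = 5, for instance:
!A = !3 = 2
!B = !5 = 0
!A -> !B = 2 -> 0 = 3
B -> A = 5 -> 3 = 3
(!A -> !B) -> (B -> A) = 3 -> 3 = 5
and checking the remaining 35 assignments likewise gives ≥ 5 in every case.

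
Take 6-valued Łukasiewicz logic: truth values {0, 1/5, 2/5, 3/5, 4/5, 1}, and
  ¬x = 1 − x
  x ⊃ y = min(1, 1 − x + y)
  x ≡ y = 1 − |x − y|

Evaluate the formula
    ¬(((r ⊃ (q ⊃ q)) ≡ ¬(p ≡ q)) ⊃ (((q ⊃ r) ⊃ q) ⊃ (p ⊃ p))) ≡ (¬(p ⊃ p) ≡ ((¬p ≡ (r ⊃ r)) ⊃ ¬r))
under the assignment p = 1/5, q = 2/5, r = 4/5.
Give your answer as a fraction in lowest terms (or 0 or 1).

q ⊃ q = 2/5 ⊃ 2/5 = 1
r ⊃ (q ⊃ q) = 4/5 ⊃ 1 = 1
p ≡ q = 1/5 ≡ 2/5 = 4/5
¬(p ≡ q) = ¬4/5 = 1/5
(r ⊃ (q ⊃ q)) ≡ ¬(p ≡ q) = 1 ≡ 1/5 = 1/5
q ⊃ r = 2/5 ⊃ 4/5 = 1
(q ⊃ r) ⊃ q = 1 ⊃ 2/5 = 2/5
p ⊃ p = 1/5 ⊃ 1/5 = 1
((q ⊃ r) ⊃ q) ⊃ (p ⊃ p) = 2/5 ⊃ 1 = 1
((r ⊃ (q ⊃ q)) ≡ ¬(p ≡ q)) ⊃ (((q ⊃ r) ⊃ q) ⊃ (p ⊃ p)) = 1/5 ⊃ 1 = 1
¬(((r ⊃ (q ⊃ q)) ≡ ¬(p ≡ q)) ⊃ (((q ⊃ r) ⊃ q) ⊃ (p ⊃ p))) = ¬1 = 0
p ⊃ p = 1/5 ⊃ 1/5 = 1
¬(p ⊃ p) = ¬1 = 0
¬p = ¬1/5 = 4/5
r ⊃ r = 4/5 ⊃ 4/5 = 1
¬p ≡ (r ⊃ r) = 4/5 ≡ 1 = 4/5
¬r = ¬4/5 = 1/5
(¬p ≡ (r ⊃ r)) ⊃ ¬r = 4/5 ⊃ 1/5 = 2/5
¬(p ⊃ p) ≡ ((¬p ≡ (r ⊃ r)) ⊃ ¬r) = 0 ≡ 2/5 = 3/5
¬(((r ⊃ (q ⊃ q)) ≡ ¬(p ≡ q)) ⊃ (((q ⊃ r) ⊃ q) ⊃ (p ⊃ p))) ≡ (¬(p ⊃ p) ≡ ((¬p ≡ (r ⊃ r)) ⊃ ¬r)) = 0 ≡ 3/5 = 2/5

2/5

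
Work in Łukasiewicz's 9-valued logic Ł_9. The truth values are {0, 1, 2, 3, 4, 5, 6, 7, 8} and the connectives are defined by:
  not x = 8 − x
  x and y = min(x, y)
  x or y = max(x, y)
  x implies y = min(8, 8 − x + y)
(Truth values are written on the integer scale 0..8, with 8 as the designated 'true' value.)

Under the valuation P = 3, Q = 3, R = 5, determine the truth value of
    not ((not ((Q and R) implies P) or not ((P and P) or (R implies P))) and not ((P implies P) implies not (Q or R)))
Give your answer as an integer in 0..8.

Q and R = 3 and 5 = 3
(Q and R) implies P = 3 implies 3 = 8
not ((Q and R) implies P) = not 8 = 0
P and P = 3 and 3 = 3
R implies P = 5 implies 3 = 6
(P and P) or (R implies P) = 3 or 6 = 6
not ((P and P) or (R implies P)) = not 6 = 2
not ((Q and R) implies P) or not ((P and P) or (R implies P)) = 0 or 2 = 2
P implies P = 3 implies 3 = 8
Q or R = 3 or 5 = 5
not (Q or R) = not 5 = 3
(P implies P) implies not (Q or R) = 8 implies 3 = 3
not ((P implies P) implies not (Q or R)) = not 3 = 5
(not ((Q and R) implies P) or not ((P and P) or (R implies P))) and not ((P implies P) implies not (Q or R)) = 2 and 5 = 2
not ((not ((Q and R) implies P) or not ((P and P) or (R implies P))) and not ((P implies P) implies not (Q or R))) = not 2 = 6

6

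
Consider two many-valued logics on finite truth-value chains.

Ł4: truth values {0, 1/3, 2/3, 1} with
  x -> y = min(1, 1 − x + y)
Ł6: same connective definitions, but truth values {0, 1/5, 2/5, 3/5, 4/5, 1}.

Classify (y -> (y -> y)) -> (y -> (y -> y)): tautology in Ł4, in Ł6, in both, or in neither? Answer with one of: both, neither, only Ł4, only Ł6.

In Ł4: every assignment gives 1 — tautology.
In Ł6: every assignment gives 1 — tautology.

both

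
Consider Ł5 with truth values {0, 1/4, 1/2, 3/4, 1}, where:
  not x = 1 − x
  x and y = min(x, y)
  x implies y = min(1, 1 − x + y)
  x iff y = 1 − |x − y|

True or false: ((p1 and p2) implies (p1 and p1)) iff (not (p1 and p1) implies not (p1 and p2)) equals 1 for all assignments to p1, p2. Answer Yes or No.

At p1 = 1/2, p2 = 1/2, for instance:
p1 and p2 = 1/2 and 1/2 = 1/2
p1 and p1 = 1/2 and 1/2 = 1/2
(p1 and p2) implies (p1 and p1) = 1/2 implies 1/2 = 1
not (p1 and p1) = not 1/2 = 1/2
not (p1 and p2) = not 1/2 = 1/2
not (p1 and p1) implies not (p1 and p2) = 1/2 implies 1/2 = 1
((p1 and p2) implies (p1 and p1)) iff (not (p1 and p1) implies not (p1 and p2)) = 1 iff 1 = 1
and checking the remaining 24 assignments likewise gives ≥ 1 in every case.

Yes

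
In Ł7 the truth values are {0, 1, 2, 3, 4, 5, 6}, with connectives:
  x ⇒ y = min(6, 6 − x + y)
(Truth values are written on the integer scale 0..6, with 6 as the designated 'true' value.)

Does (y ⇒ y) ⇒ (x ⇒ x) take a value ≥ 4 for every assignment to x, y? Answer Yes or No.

Yes

At x = 2, y = 0, for instance:
y ⇒ y = 0 ⇒ 0 = 6
x ⇒ x = 2 ⇒ 2 = 6
(y ⇒ y) ⇒ (x ⇒ x) = 6 ⇒ 6 = 6
and checking the remaining 48 assignments likewise gives ≥ 4 in every case.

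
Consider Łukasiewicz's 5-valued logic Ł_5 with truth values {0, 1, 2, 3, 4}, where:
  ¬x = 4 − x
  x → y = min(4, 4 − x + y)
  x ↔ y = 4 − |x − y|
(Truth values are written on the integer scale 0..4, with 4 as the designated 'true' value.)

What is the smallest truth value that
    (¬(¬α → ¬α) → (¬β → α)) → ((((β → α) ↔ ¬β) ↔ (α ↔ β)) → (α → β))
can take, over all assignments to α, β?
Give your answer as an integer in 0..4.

Take α = 4, β = 2:
¬α = ¬4 = 0
¬α = ¬4 = 0
¬α → ¬α = 0 → 0 = 4
¬(¬α → ¬α) = ¬4 = 0
¬β = ¬2 = 2
¬β → α = 2 → 4 = 4
¬(¬α → ¬α) → (¬β → α) = 0 → 4 = 4
β → α = 2 → 4 = 4
¬β = ¬2 = 2
(β → α) ↔ ¬β = 4 ↔ 2 = 2
α ↔ β = 4 ↔ 2 = 2
((β → α) ↔ ¬β) ↔ (α ↔ β) = 2 ↔ 2 = 4
α → β = 4 → 2 = 2
(((β → α) ↔ ¬β) ↔ (α ↔ β)) → (α → β) = 4 → 2 = 2
(¬(¬α → ¬α) → (¬β → α)) → ((((β → α) ↔ ¬β) ↔ (α ↔ β)) → (α → β)) = 4 → 2 = 2
No assignment yields a value below 2, so this is the minimum.

2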